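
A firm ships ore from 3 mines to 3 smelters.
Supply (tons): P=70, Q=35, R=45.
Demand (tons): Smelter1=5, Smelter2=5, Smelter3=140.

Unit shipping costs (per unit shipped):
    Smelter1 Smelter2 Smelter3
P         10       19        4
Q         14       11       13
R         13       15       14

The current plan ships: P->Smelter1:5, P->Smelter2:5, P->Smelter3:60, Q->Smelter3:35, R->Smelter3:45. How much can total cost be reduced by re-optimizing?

Current plan cost = 5·10 + 5·19 + 60·4 + 35·13 + 45·14 = 1470.
Optimal plan:
  P→Smelter3: 70 × 4 = 280
  Q→Smelter2: 5 × 11 = 55
  Q→Smelter3: 30 × 13 = 390
  R→Smelter1: 5 × 13 = 65
  R→Smelter3: 40 × 14 = 560
Optimal cost = 1350.
Saving = 1470 − 1350 = 120.

120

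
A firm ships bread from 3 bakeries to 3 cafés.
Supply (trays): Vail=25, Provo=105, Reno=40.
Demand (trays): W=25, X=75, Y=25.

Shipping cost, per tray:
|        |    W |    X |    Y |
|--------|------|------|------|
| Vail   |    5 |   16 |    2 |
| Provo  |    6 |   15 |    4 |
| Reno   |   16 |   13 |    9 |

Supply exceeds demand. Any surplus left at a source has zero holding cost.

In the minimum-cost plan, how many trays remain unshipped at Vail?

An optimal plan:
  Vail→Y: 25 × 2 = 50
  Provo→W: 25 × 6 = 150
  Provo→X: 35 × 15 = 525
  Reno→X: 40 × 13 = 520
Total cost = 1245.
Vail ships 25 of its 25, leaving 0.

0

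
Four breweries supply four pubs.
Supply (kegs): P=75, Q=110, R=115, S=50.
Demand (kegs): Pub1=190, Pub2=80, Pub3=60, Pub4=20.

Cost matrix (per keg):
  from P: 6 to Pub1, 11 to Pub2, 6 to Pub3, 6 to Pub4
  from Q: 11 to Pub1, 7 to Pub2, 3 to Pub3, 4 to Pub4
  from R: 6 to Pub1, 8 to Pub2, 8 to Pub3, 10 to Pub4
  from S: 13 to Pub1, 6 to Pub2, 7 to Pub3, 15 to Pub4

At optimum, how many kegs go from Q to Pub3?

Solving gives:
  P–Pub1: 75 × 6 = 450
  Q–Pub2: 30 × 7 = 210
  Q–Pub3: 60 × 3 = 180
  Q–Pub4: 20 × 4 = 80
  R–Pub1: 115 × 6 = 690
  S–Pub2: 50 × 6 = 300
Total cost = 1910.
So Q→Pub3 carries 60 kegs.

60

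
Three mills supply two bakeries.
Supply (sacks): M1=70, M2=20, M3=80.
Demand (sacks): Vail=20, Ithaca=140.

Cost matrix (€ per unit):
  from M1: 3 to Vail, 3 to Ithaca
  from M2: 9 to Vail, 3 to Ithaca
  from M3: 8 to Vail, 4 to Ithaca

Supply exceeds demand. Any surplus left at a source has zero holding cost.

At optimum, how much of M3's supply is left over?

Minimum-cost shipments:
  M1->Vail: 20 × €3 = €60
  M1->Ithaca: 50 × €3 = €150
  M2->Ithaca: 20 × €3 = €60
  M3->Ithaca: 70 × €4 = €280
Total cost = €550.
M3 ships 70 of its 80, leaving 10.

10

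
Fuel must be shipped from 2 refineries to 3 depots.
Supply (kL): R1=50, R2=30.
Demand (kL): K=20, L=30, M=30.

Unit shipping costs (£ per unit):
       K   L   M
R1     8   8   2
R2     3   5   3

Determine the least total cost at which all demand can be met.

330

One minimum-cost allocation:
  R1 to L: 20 × £8 = £160
  R1 to M: 30 × £2 = £60
  R2 to K: 20 × £3 = £60
  R2 to L: 10 × £5 = £50
Total = 160 + 60 + 60 + 50 = £330.
(Supply check: R1 ships 50; R2 ships 30.)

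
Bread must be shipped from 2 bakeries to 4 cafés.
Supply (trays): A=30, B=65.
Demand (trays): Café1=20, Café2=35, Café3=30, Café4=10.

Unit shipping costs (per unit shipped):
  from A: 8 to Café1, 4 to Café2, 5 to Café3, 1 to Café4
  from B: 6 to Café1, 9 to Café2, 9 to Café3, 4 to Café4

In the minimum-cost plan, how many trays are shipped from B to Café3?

The minimum-cost plan:
  A–Café2: 30 × 4 = 120
  B–Café1: 20 × 6 = 120
  B–Café2: 5 × 9 = 45
  B–Café3: 30 × 9 = 270
  B–Café4: 10 × 4 = 40
Total cost = 595.
So B→Café3 carries 30 trays.

30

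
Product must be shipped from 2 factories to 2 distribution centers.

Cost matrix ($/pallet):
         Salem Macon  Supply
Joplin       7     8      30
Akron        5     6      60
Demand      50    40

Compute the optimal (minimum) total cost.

550

An optimal shipping plan:
  Joplin->Macon: 30 pallets
  Akron->Salem: 50 pallets
  Akron->Macon: 10 pallets
Total cost = $550.
(Supply check: Joplin ships 30; Akron ships 60.)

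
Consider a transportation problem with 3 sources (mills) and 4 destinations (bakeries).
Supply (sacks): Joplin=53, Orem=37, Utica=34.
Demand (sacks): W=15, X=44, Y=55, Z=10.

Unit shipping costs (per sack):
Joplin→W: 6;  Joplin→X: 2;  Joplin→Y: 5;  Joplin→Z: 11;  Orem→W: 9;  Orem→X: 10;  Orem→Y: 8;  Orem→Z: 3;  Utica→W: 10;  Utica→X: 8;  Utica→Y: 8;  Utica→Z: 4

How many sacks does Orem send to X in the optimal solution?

The minimum-cost plan:
  Joplin→X: 44 × 2 = 88
  Joplin→Y: 9 × 5 = 45
  Orem→W: 15 × 9 = 135
  Orem→Y: 12 × 8 = 96
  Orem→Z: 10 × 3 = 30
  Utica→Y: 34 × 8 = 272
Total cost = 666.
The route Orem→X is not used.

0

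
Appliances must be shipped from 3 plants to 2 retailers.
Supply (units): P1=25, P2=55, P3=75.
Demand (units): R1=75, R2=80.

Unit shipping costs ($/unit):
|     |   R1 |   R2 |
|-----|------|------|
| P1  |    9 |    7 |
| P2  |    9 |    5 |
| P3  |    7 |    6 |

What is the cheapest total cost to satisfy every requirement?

975

Optimal allocation:
  P1->R2: 25 units
  P2->R2: 55 units
  P3->R1: 75 units
Total cost = $975.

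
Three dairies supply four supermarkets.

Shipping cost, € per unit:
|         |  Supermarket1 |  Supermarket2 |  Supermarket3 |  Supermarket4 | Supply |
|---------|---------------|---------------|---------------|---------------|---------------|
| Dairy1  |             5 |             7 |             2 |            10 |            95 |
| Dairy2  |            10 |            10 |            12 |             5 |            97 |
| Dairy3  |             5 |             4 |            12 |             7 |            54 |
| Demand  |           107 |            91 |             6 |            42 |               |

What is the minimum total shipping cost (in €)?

1433

Optimal allocation:
  Dairy1->Supermarket1: 89 × €5 = €445
  Dairy1->Supermarket3: 6 × €2 = €12
  Dairy2->Supermarket1: 18 × €10 = €180
  Dairy2->Supermarket2: 37 × €10 = €370
  Dairy2->Supermarket4: 42 × €5 = €210
  Dairy3->Supermarket2: 54 × €4 = €216
Total = 445 + 12 + 180 + 370 + 210 + 216 = €1433.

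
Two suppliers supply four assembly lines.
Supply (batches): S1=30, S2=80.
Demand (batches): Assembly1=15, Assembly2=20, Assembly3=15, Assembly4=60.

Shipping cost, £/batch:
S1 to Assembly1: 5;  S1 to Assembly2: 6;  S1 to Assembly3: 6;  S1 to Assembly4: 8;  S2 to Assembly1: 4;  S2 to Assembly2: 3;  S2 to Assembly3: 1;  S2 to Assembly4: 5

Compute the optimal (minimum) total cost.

A cheapest plan:
  S1 to Assembly1: 15 batches
  S1 to Assembly4: 15 batches
  S2 to Assembly2: 20 batches
  S2 to Assembly3: 15 batches
  S2 to Assembly4: 45 batches
Total cost = £495.

495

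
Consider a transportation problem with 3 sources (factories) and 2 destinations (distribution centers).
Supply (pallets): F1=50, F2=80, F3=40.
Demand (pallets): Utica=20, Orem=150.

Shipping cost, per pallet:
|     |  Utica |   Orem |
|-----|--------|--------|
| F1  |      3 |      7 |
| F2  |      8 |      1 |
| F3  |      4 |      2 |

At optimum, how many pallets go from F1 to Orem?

Solving gives:
  F1 to Utica: 20 × 3 = 60
  F1 to Orem: 30 × 7 = 210
  F2 to Orem: 80 × 1 = 80
  F3 to Orem: 40 × 2 = 80
Total cost = 430.
So F1→Orem carries 30 pallets.

30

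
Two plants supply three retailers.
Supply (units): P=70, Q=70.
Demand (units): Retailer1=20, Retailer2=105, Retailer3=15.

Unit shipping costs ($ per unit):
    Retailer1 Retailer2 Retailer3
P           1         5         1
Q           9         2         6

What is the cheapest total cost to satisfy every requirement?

An optimal shipping plan:
  P to Retailer1: 20 × $1 = $20
  P to Retailer2: 35 × $5 = $175
  P to Retailer3: 15 × $1 = $15
  Q to Retailer2: 70 × $2 = $140
Total = 20 + 175 + 15 + 140 = $350.

350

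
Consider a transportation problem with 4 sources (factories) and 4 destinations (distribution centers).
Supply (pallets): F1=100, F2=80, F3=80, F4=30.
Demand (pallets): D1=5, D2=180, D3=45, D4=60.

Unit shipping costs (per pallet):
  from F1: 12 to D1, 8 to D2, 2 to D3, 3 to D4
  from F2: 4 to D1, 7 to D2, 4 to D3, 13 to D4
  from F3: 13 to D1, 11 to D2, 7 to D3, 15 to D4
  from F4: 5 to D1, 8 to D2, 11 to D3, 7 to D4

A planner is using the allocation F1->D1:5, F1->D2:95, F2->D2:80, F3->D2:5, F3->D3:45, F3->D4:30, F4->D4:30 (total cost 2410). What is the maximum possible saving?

505

Current plan cost = 5·12 + 95·8 + 80·7 + 5·11 + 45·7 + 30·15 + 30·7 = 2410.
Optimal plan:
  F1–D3: 40 × 2 = 80
  F1–D4: 60 × 3 = 180
  F2–D1: 5 × 4 = 20
  F2–D2: 75 × 7 = 525
  F3–D2: 75 × 11 = 825
  F3–D3: 5 × 7 = 35
  F4–D2: 30 × 8 = 240
Optimal cost = 1905.
Saving = 2410 − 1905 = 505.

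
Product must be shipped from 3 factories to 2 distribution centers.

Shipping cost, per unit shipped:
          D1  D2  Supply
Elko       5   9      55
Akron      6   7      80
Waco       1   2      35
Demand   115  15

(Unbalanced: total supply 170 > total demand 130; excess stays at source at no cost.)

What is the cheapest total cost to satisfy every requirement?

Optimal allocation:
  Elko->D1: 55 × 5 = 275
  Akron->D1: 40 × 6 = 240
  Waco->D1: 20 × 1 = 20
  Waco->D2: 15 × 2 = 30
Total = 275 + 240 + 20 + 30 = 565.

565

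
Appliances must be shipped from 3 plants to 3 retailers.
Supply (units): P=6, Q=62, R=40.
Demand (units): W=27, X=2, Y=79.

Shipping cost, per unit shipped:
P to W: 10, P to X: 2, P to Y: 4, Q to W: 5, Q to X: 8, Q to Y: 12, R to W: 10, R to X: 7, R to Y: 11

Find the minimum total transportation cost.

1011

One minimum-cost allocation:
  P->Y: 6 units
  Q->W: 27 units
  Q->Y: 35 units
  R->X: 2 units
  R->Y: 38 units
Total cost = 1011.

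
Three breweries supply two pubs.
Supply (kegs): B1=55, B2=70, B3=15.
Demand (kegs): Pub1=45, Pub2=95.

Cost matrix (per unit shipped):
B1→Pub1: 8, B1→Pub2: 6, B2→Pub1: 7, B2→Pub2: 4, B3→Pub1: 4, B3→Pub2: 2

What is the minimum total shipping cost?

730

An optimal shipping plan:
  B1 to Pub1: 45 × 8 = 360
  B1 to Pub2: 10 × 6 = 60
  B2 to Pub2: 70 × 4 = 280
  B3 to Pub2: 15 × 2 = 30
Total = 360 + 60 + 280 + 30 = 730.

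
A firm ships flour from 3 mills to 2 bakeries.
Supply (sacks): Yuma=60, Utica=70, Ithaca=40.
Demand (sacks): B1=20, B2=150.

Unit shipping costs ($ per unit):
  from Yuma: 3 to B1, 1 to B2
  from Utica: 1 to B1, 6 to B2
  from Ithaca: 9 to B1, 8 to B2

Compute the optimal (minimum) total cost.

A cheapest plan:
  Yuma->B2: 60 sacks
  Utica->B1: 20 sacks
  Utica->B2: 50 sacks
  Ithaca->B2: 40 sacks
Total cost = $700.
(Supply check: Yuma ships 60; Utica ships 70; Ithaca ships 40.)

700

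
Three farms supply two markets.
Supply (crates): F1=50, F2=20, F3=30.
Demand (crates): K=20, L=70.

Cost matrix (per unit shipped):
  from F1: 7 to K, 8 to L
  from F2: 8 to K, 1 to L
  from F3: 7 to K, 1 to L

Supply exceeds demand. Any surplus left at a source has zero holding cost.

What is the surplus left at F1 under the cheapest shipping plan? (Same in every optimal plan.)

An optimal plan:
  F1->K: 20 × 7 = 140
  F1->L: 20 × 8 = 160
  F2->L: 20 × 1 = 20
  F3->L: 30 × 1 = 30
Total cost = 350.
F1 ships 40 of its 50, leaving 10.

10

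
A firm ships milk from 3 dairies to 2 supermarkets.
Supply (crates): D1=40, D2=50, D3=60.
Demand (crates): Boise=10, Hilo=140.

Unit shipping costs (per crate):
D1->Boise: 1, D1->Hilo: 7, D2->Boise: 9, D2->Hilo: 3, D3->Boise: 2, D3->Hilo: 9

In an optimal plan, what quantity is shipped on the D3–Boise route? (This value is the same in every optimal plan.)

Solving gives:
  D1–Hilo: 40 × 7 = 280
  D2–Hilo: 50 × 3 = 150
  D3–Boise: 10 × 2 = 20
  D3–Hilo: 50 × 9 = 450
Total cost = 900.
So D3→Boise carries 10 crates.

10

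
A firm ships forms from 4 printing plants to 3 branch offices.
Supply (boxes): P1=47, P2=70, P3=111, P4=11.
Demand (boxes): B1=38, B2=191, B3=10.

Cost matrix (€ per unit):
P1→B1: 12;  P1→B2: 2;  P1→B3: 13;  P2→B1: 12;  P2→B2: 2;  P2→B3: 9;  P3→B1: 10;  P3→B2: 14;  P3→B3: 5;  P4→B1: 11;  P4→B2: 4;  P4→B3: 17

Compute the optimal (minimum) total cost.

An optimal shipping plan:
  P1→B2: 47 × €2 = €94
  P2→B2: 70 × €2 = €140
  P3→B1: 38 × €10 = €380
  P3→B2: 63 × €14 = €882
  P3→B3: 10 × €5 = €50
  P4→B2: 11 × €4 = €44
Total = 94 + 140 + 380 + 882 + 50 + 44 = €1590.

1590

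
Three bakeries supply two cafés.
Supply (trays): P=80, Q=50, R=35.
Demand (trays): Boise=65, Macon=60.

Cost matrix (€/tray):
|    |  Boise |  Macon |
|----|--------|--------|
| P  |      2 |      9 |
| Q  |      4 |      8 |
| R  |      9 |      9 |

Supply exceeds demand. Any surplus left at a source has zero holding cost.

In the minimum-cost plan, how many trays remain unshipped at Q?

Minimum-cost shipments:
  P to Boise: 65 × €2 = €130
  P to Macon: 10 × €9 = €90
  Q to Macon: 50 × €8 = €400
Total cost = €620.
Q ships 50 of its 50, leaving 0.

0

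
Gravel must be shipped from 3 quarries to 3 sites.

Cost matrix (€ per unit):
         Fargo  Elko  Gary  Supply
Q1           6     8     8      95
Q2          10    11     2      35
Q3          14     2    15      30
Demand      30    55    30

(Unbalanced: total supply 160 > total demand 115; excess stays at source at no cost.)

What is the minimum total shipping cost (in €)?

500

A cheapest plan:
  Q1 to Fargo: 30 × €6 = €180
  Q1 to Elko: 25 × €8 = €200
  Q2 to Gary: 30 × €2 = €60
  Q3 to Elko: 30 × €2 = €60
Total = 180 + 200 + 60 + 60 = €500.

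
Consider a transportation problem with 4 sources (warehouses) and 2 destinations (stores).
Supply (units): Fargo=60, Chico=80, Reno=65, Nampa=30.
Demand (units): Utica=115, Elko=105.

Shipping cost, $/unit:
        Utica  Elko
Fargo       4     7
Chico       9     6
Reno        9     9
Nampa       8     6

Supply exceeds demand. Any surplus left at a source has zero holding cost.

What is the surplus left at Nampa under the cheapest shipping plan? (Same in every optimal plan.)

0

Minimum-cost shipments:
  Fargo to Utica: 60 units
  Chico to Elko: 80 units
  Reno to Utica: 50 units
  Nampa to Utica: 5 units
  Nampa to Elko: 25 units
Total cost = $1360.
Nampa ships 30 of its 30, leaving 0.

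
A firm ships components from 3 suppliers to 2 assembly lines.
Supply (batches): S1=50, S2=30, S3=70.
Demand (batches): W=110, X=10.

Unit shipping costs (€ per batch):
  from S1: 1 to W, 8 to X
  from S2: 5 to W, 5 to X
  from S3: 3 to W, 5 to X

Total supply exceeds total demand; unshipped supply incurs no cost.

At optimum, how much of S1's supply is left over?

Minimum-cost shipments:
  S1->W: 50 batches
  S3->W: 60 batches
  S3->X: 10 batches
Total cost = €280.
S1 ships 50 of its 50, leaving 0.

0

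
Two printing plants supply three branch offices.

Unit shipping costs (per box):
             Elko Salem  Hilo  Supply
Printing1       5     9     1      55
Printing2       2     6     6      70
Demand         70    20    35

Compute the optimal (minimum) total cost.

Optimal allocation:
  Printing1→Salem: 20 × 9 = 180
  Printing1→Hilo: 35 × 1 = 35
  Printing2→Elko: 70 × 2 = 140
Total = 180 + 35 + 140 = 355.
(Supply check: Printing1 ships 55; Printing2 ships 70.)

355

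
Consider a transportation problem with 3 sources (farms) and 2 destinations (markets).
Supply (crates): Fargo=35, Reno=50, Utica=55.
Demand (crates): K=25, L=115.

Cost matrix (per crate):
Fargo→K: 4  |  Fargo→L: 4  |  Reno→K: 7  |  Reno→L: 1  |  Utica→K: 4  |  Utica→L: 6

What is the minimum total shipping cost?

One minimum-cost allocation:
  Fargo->L: 35 × 4 = 140
  Reno->L: 50 × 1 = 50
  Utica->K: 25 × 4 = 100
  Utica->L: 30 × 6 = 180
Total = 140 + 50 + 100 + 180 = 470.

470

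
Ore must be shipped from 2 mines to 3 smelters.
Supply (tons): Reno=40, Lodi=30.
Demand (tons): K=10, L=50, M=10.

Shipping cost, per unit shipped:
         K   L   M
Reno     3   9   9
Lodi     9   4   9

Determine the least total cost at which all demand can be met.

420

A cheapest plan:
  Reno->K: 10 tons
  Reno->L: 20 tons
  Reno->M: 10 tons
  Lodi->L: 30 tons
Total cost = 420.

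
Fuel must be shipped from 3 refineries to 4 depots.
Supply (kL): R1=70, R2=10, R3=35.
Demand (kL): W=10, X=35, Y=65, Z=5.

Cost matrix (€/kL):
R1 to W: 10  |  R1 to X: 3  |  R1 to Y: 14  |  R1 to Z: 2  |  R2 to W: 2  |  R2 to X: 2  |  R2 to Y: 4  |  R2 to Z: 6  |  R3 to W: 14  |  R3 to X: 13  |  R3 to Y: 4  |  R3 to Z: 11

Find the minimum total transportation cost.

A cheapest plan:
  R1 to W: 10 × €10 = €100
  R1 to X: 35 × €3 = €105
  R1 to Y: 20 × €14 = €280
  R1 to Z: 5 × €2 = €10
  R2 to Y: 10 × €4 = €40
  R3 to Y: 35 × €4 = €140
Total = 100 + 105 + 280 + 10 + 40 + 140 = €675.

675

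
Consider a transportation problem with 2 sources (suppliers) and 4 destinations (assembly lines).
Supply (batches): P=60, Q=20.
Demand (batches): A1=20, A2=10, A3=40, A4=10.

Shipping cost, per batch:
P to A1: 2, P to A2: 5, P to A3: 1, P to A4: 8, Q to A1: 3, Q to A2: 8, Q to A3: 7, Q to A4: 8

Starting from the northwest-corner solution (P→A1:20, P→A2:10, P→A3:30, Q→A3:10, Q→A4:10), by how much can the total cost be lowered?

50

Current plan cost = 20·2 + 10·5 + 30·1 + 10·7 + 10·8 = 270.
Optimal plan:
  P to A1: 10 batches
  P to A2: 10 batches
  P to A3: 40 batches
  Q to A1: 10 batches
  Q to A4: 10 batches
Optimal cost = 220.
Saving = 270 − 220 = 50.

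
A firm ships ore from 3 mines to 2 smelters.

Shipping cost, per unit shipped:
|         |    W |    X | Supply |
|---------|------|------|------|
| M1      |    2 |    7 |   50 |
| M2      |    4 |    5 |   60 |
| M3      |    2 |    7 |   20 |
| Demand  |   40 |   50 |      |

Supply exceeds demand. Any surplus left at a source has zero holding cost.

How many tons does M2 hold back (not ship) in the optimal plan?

Minimum-cost shipments:
  M1–W: 20 tons
  M2–X: 50 tons
  M3–W: 20 tons
Total cost = 330.
M2 ships 50 of its 60, leaving 10.

10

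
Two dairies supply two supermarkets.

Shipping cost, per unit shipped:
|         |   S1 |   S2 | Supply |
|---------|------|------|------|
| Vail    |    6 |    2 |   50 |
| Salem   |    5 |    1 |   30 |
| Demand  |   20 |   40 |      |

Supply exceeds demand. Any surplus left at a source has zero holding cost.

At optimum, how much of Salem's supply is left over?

Minimum-cost shipments:
  Vail–S1: 20 crates
  Vail–S2: 10 crates
  Salem–S2: 30 crates
Total cost = 170.
Salem ships 30 of its 30, leaving 0.

0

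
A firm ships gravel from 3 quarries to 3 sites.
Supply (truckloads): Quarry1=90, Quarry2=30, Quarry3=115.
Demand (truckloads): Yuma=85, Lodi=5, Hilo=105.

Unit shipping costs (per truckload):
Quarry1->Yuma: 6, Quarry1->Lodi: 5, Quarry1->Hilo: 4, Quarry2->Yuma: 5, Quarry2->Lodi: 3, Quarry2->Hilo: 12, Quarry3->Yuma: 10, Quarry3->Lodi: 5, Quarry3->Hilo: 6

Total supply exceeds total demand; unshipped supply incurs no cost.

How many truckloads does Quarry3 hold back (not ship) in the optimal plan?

40

Minimum-cost shipments:
  Quarry1–Yuma: 55 × 6 = 330
  Quarry1–Hilo: 35 × 4 = 140
  Quarry2–Yuma: 30 × 5 = 150
  Quarry3–Lodi: 5 × 5 = 25
  Quarry3–Hilo: 70 × 6 = 420
Total cost = 1065.
Quarry3 ships 75 of its 115, leaving 40.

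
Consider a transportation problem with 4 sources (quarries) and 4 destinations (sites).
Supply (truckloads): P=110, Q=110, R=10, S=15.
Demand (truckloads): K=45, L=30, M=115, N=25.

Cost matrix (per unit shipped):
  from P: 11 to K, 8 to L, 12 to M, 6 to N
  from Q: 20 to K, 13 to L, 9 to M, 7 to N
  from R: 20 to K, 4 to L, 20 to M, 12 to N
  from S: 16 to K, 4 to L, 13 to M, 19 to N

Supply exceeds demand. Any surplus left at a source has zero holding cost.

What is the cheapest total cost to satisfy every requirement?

An optimal shipping plan:
  P to K: 45 × 11 = 495
  P to L: 5 × 8 = 40
  P to M: 5 × 12 = 60
  P to N: 25 × 6 = 150
  Q to M: 110 × 9 = 990
  R to L: 10 × 4 = 40
  S to L: 15 × 4 = 60
Total = 495 + 40 + 60 + 150 + 990 + 40 + 60 = 1835.

1835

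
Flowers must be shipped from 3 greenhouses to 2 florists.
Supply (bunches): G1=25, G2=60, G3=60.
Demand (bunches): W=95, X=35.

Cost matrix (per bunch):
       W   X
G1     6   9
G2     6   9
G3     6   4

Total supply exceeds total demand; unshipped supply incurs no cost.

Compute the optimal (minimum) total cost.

Optimal allocation:
  G1→W: 10 × 6 = 60
  G2→W: 60 × 6 = 360
  G3→W: 25 × 6 = 150
  G3→X: 35 × 4 = 140
Total = 60 + 360 + 150 + 140 = 710.

710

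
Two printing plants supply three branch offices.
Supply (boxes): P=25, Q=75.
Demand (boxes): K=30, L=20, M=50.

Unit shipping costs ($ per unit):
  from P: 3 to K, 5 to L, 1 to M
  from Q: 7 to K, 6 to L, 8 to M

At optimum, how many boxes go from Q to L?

20

Optimal shipments:
  P–M: 25 × $1 = $25
  Q–K: 30 × $7 = $210
  Q–L: 20 × $6 = $120
  Q–M: 25 × $8 = $200
Total cost = $555.
So Q→L carries 20 boxes.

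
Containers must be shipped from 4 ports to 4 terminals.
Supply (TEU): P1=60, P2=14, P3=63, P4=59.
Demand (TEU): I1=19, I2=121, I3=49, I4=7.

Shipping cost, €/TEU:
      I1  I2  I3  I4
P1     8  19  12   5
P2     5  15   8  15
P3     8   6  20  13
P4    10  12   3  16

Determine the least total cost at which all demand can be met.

One minimum-cost allocation:
  P1 to I1: 19 × €8 = €152
  P1 to I2: 34 × €19 = €646
  P1 to I4: 7 × €5 = €35
  P2 to I2: 14 × €15 = €210
  P3 to I2: 63 × €6 = €378
  P4 to I2: 10 × €12 = €120
  P4 to I3: 49 × €3 = €147
Total = 152 + 646 + 35 + 210 + 378 + 120 + 147 = €1688.

1688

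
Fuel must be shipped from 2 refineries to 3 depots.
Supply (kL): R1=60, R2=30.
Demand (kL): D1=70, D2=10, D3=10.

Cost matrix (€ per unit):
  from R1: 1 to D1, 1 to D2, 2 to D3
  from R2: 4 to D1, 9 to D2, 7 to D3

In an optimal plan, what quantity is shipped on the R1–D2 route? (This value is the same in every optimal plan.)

Optimal shipments:
  R1 to D1: 40 × €1 = €40
  R1 to D2: 10 × €1 = €10
  R1 to D3: 10 × €2 = €20
  R2 to D1: 30 × €4 = €120
Total cost = €190.
So R1→D2 carries 10 kL.

10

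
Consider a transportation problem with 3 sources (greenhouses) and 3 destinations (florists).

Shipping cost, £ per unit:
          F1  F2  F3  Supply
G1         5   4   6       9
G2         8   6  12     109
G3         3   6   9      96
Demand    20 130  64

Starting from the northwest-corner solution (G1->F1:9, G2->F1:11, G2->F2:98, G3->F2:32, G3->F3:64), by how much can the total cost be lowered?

100

Current plan cost = 9·5 + 11·8 + 98·6 + 32·6 + 64·9 = £1489.
Optimal plan:
  G1->F3: 9 × £6 = £54
  G2->F2: 109 × £6 = £654
  G3->F1: 20 × £3 = £60
  G3->F2: 21 × £6 = £126
  G3->F3: 55 × £9 = £495
Optimal cost = £1389.
Saving = 1489 − 1389 = £100.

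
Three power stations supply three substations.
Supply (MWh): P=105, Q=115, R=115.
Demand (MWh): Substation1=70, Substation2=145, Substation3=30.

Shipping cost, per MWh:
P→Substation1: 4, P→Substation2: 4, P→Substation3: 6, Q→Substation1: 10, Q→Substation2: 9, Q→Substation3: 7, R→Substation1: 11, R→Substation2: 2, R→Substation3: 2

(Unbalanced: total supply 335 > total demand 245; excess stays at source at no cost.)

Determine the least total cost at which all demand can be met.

825

Optimal allocation:
  P–Substation1: 70 × 4 = 280
  P–Substation2: 35 × 4 = 140
  Q–Substation3: 25 × 7 = 175
  R–Substation2: 110 × 2 = 220
  R–Substation3: 5 × 2 = 10
Total = 280 + 140 + 175 + 220 + 10 = 825.
(Supply check: P ships 105; Q ships 25; R ships 115.)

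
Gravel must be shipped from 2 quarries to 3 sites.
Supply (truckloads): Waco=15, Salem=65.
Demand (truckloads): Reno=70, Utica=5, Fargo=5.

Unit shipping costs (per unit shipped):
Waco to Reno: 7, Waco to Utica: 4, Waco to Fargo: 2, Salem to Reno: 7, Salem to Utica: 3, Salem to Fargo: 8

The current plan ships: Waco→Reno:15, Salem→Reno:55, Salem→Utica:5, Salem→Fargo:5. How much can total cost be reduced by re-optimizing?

Current plan cost = 15·7 + 55·7 + 5·3 + 5·8 = 545.
Optimal plan:
  Waco→Reno: 10 × 7 = 70
  Waco→Fargo: 5 × 2 = 10
  Salem→Reno: 60 × 7 = 420
  Salem→Utica: 5 × 3 = 15
Optimal cost = 515.
Saving = 545 − 515 = 30.

30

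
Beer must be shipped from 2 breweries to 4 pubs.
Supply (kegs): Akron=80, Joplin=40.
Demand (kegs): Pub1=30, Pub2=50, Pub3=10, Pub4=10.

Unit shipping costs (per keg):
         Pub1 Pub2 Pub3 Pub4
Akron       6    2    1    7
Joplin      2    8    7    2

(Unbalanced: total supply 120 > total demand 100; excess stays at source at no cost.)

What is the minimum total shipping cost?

One minimum-cost allocation:
  Akron to Pub2: 50 × 2 = 100
  Akron to Pub3: 10 × 1 = 10
  Joplin to Pub1: 30 × 2 = 60
  Joplin to Pub4: 10 × 2 = 20
Total = 100 + 10 + 60 + 20 = 190.
(Supply check: Akron ships 60; Joplin ships 40.)

190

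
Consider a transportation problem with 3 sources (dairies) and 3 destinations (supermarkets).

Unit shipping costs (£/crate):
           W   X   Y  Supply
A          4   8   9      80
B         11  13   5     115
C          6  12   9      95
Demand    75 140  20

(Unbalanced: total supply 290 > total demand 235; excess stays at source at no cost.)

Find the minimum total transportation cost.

1950

One minimum-cost allocation:
  A–X: 80 × £8 = £640
  B–X: 40 × £13 = £520
  B–Y: 20 × £5 = £100
  C–W: 75 × £6 = £450
  C–X: 20 × £12 = £240
Total = 640 + 520 + 100 + 450 + 240 = £1950.
(Supply check: A ships 80; B ships 60; C ships 95.)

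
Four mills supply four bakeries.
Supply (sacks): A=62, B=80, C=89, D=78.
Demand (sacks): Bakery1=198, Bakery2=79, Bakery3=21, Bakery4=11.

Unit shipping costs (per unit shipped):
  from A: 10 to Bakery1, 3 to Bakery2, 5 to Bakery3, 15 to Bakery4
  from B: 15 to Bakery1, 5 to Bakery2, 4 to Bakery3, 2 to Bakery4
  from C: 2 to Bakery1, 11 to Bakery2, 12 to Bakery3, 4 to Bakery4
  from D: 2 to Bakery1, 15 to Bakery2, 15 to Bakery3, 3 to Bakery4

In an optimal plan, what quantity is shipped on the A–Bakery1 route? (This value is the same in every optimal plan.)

The minimum-cost plan:
  A to Bakery1: 31 × 10 = 310
  A to Bakery2: 31 × 3 = 93
  B to Bakery2: 48 × 5 = 240
  B to Bakery3: 21 × 4 = 84
  B to Bakery4: 11 × 2 = 22
  C to Bakery1: 89 × 2 = 178
  D to Bakery1: 78 × 2 = 156
Total cost = 1083.
So A→Bakery1 carries 31 sacks.

31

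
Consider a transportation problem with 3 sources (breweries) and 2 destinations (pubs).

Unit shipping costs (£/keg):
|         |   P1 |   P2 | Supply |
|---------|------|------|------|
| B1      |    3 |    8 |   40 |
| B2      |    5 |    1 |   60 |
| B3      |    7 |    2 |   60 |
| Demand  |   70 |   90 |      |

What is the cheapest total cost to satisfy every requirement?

420

A cheapest plan:
  B1–P1: 40 kegs
  B2–P1: 30 kegs
  B2–P2: 30 kegs
  B3–P2: 60 kegs
Total cost = £420.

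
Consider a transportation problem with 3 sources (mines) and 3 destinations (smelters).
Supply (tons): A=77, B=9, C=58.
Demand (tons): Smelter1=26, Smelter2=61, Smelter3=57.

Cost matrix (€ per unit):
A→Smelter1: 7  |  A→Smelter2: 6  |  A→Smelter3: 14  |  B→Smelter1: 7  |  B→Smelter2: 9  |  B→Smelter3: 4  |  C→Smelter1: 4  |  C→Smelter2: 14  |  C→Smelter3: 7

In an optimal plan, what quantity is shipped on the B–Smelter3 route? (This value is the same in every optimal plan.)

Solving gives:
  A to Smelter1: 16 tons
  A to Smelter2: 61 tons
  B to Smelter3: 9 tons
  C to Smelter1: 10 tons
  C to Smelter3: 48 tons
Total cost = €890.
So B→Smelter3 carries 9 tons.

9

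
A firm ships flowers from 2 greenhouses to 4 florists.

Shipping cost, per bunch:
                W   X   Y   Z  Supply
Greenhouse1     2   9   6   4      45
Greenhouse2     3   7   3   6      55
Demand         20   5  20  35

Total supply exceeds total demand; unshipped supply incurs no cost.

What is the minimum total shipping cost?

A cheapest plan:
  Greenhouse1->W: 10 bunches
  Greenhouse1->Z: 35 bunches
  Greenhouse2->W: 10 bunches
  Greenhouse2->X: 5 bunches
  Greenhouse2->Y: 20 bunches
Total cost = 285.

285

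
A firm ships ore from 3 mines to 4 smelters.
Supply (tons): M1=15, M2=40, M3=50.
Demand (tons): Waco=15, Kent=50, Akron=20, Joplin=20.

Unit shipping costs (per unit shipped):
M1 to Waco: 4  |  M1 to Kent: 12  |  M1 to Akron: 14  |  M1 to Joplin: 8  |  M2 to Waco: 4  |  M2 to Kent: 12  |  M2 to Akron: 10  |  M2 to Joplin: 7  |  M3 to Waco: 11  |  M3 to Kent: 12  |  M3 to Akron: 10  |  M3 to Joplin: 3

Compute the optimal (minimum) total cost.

One minimum-cost allocation:
  M1–Kent: 15 × 12 = 180
  M2–Waco: 15 × 4 = 60
  M2–Kent: 25 × 12 = 300
  M3–Kent: 10 × 12 = 120
  M3–Akron: 20 × 10 = 200
  M3–Joplin: 20 × 3 = 60
Total = 180 + 60 + 300 + 120 + 200 + 60 = 920.
(Supply check: M1 ships 15; M2 ships 40; M3 ships 50.)

920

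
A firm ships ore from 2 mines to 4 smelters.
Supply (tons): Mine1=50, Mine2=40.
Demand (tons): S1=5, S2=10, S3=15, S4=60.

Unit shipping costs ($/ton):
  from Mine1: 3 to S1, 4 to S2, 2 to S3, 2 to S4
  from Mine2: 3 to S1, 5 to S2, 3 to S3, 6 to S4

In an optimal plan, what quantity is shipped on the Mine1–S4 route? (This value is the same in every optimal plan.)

50

The minimum-cost plan:
  Mine1->S4: 50 tons
  Mine2->S1: 5 tons
  Mine2->S2: 10 tons
  Mine2->S3: 15 tons
  Mine2->S4: 10 tons
Total cost = $270.
So Mine1→S4 carries 50 tons.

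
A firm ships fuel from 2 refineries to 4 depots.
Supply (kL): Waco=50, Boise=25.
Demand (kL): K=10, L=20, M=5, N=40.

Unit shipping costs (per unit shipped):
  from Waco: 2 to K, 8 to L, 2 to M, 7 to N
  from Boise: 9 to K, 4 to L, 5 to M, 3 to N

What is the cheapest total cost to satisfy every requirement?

370

A cheapest plan:
  Waco–K: 10 × 2 = 20
  Waco–L: 20 × 8 = 160
  Waco–M: 5 × 2 = 10
  Waco–N: 15 × 7 = 105
  Boise–N: 25 × 3 = 75
Total = 20 + 160 + 10 + 105 + 75 = 370.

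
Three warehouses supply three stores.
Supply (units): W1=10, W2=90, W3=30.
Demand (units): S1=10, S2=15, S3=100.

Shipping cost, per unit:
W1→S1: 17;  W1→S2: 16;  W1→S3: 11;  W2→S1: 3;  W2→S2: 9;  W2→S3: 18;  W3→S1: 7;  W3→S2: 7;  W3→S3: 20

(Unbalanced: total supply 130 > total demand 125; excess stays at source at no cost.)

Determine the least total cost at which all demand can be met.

1885

One minimum-cost allocation:
  W1–S3: 10 × 11 = 110
  W2–S1: 10 × 3 = 30
  W2–S3: 80 × 18 = 1440
  W3–S2: 15 × 7 = 105
  W3–S3: 10 × 20 = 200
Total = 110 + 30 + 1440 + 105 + 200 = 1885.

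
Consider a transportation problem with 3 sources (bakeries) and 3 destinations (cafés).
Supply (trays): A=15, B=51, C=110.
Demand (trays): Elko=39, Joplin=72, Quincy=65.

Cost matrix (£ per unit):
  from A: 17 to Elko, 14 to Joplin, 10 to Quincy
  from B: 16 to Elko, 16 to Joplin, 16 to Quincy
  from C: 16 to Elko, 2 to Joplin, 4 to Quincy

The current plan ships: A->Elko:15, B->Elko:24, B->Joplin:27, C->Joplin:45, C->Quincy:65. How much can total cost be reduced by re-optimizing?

159

Current plan cost = 15·17 + 24·16 + 27·16 + 45·2 + 65·4 = £1421.
Optimal plan:
  A→Quincy: 15 trays
  B→Elko: 39 trays
  B→Quincy: 12 trays
  C→Joplin: 72 trays
  C→Quincy: 38 trays
Optimal cost = £1262.
Saving = 1421 − 1262 = £159.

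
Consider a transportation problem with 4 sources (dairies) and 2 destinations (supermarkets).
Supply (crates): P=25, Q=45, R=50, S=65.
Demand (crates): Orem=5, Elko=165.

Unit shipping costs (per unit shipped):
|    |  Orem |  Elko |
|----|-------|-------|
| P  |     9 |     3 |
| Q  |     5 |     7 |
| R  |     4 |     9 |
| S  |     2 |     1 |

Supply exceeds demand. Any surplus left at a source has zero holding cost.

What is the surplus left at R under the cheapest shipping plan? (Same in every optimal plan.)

15

An optimal plan:
  P to Elko: 25 × 3 = 75
  Q to Elko: 45 × 7 = 315
  R to Orem: 5 × 4 = 20
  R to Elko: 30 × 9 = 270
  S to Elko: 65 × 1 = 65
Total cost = 745.
R ships 35 of its 50, leaving 15.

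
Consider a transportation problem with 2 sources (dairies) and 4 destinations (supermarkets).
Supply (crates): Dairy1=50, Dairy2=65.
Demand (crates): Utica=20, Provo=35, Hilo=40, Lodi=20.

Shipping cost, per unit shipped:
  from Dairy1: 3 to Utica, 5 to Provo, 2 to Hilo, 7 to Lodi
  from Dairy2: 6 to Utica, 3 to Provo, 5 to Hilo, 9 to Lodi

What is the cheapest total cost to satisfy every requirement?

Optimal allocation:
  Dairy1->Utica: 20 × 3 = 60
  Dairy1->Hilo: 30 × 2 = 60
  Dairy2->Provo: 35 × 3 = 105
  Dairy2->Hilo: 10 × 5 = 50
  Dairy2->Lodi: 20 × 9 = 180
Total = 60 + 60 + 105 + 50 + 180 = 455.

455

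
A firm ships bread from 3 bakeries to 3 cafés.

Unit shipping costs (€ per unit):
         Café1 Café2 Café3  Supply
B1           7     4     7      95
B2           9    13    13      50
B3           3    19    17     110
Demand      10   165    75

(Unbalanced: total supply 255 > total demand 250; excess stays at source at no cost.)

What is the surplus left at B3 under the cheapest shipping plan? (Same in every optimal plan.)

5

Minimum-cost shipments:
  B1 to Café2: 95 × €4 = €380
  B2 to Café2: 50 × €13 = €650
  B3 to Café1: 10 × €3 = €30
  B3 to Café2: 20 × €19 = €380
  B3 to Café3: 75 × €17 = €1275
Total cost = €2715.
B3 ships 105 of its 110, leaving 5.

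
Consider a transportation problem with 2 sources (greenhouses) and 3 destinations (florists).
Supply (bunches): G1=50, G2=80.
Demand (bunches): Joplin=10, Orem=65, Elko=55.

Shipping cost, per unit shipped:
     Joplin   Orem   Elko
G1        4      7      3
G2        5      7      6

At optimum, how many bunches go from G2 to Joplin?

Solving gives:
  G1 to Elko: 50 × 3 = 150
  G2 to Joplin: 10 × 5 = 50
  G2 to Orem: 65 × 7 = 455
  G2 to Elko: 5 × 6 = 30
Total cost = 685.
So G2→Joplin carries 10 bunches.

10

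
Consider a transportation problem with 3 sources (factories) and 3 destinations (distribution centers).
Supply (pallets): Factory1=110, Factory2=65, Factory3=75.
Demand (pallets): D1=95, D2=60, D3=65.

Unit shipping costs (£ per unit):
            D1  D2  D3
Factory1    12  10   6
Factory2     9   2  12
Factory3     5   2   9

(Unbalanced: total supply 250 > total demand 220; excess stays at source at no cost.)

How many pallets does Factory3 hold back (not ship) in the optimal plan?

0

Minimum-cost shipments:
  Factory1 to D1: 15 × £12 = £180
  Factory1 to D3: 65 × £6 = £390
  Factory2 to D1: 5 × £9 = £45
  Factory2 to D2: 60 × £2 = £120
  Factory3 to D1: 75 × £5 = £375
Total cost = £1110.
Factory3 ships 75 of its 75, leaving 0.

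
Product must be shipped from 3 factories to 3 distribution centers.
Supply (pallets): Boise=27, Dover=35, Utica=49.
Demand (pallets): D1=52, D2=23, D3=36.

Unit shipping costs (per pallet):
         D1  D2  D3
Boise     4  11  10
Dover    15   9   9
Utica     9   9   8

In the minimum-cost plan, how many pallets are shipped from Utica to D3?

24

Optimal shipments:
  Boise–D1: 27 × 4 = 108
  Dover–D2: 23 × 9 = 207
  Dover–D3: 12 × 9 = 108
  Utica–D1: 25 × 9 = 225
  Utica–D3: 24 × 8 = 192
Total cost = 840.
So Utica→D3 carries 24 pallets.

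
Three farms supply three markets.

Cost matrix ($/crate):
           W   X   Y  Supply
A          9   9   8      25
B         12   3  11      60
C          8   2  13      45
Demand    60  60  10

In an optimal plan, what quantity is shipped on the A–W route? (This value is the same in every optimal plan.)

15

Optimal shipments:
  A→W: 15 × $9 = $135
  A→Y: 10 × $8 = $80
  B→X: 60 × $3 = $180
  C→W: 45 × $8 = $360
Total cost = $755.
So A→W carries 15 crates.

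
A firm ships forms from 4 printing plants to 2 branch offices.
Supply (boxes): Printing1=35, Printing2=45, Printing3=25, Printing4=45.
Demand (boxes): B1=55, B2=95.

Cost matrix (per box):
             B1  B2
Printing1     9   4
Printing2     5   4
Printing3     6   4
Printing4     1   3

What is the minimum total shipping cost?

475

An optimal shipping plan:
  Printing1->B2: 35 boxes
  Printing2->B1: 10 boxes
  Printing2->B2: 35 boxes
  Printing3->B2: 25 boxes
  Printing4->B1: 45 boxes
Total cost = 475.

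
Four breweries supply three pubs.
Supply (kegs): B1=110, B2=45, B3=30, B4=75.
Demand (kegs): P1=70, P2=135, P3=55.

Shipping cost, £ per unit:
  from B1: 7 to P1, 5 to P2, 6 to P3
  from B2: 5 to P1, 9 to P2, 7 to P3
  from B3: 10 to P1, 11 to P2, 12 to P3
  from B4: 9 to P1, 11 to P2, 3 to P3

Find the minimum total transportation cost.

A cheapest plan:
  B1→P2: 110 × £5 = £550
  B2→P1: 45 × £5 = £225
  B3→P1: 5 × £10 = £50
  B3→P2: 25 × £11 = £275
  B4→P1: 20 × £9 = £180
  B4→P3: 55 × £3 = £165
Total = 550 + 225 + 50 + 275 + 180 + 165 = £1445.
(Supply check: B1 ships 110; B2 ships 45; B3 ships 30; B4 ships 75.)

1445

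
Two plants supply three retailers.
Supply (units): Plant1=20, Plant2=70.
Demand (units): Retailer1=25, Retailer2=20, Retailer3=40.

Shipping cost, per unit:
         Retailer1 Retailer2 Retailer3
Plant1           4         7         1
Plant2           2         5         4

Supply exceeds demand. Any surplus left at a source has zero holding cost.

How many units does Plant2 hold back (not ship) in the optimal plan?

5

An optimal plan:
  Plant1–Retailer3: 20 units
  Plant2–Retailer1: 25 units
  Plant2–Retailer2: 20 units
  Plant2–Retailer3: 20 units
Total cost = 250.
Plant2 ships 65 of its 70, leaving 5.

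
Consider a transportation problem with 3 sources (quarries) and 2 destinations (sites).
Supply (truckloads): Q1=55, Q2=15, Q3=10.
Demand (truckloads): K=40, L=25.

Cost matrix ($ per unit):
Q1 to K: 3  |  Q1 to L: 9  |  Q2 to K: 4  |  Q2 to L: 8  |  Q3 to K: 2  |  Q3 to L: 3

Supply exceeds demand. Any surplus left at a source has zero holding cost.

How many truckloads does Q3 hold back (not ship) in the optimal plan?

0

An optimal plan:
  Q1->K: 40 × $3 = $120
  Q2->L: 15 × $8 = $120
  Q3->L: 10 × $3 = $30
Total cost = $270.
Q3 ships 10 of its 10, leaving 0.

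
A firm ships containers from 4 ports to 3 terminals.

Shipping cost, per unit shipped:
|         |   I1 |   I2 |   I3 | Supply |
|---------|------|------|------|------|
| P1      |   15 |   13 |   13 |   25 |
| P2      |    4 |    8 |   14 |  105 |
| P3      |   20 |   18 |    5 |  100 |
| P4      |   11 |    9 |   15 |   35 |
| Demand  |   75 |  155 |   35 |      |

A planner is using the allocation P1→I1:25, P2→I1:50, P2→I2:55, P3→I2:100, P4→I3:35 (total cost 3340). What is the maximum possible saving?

815

Current plan cost = 25·15 + 50·4 + 55·8 + 100·18 + 35·15 = 3340.
Optimal plan:
  P1 to I2: 25 × 13 = 325
  P2 to I1: 75 × 4 = 300
  P2 to I2: 30 × 8 = 240
  P3 to I2: 65 × 18 = 1170
  P3 to I3: 35 × 5 = 175
  P4 to I2: 35 × 9 = 315
Optimal cost = 2525.
Saving = 3340 − 2525 = 815.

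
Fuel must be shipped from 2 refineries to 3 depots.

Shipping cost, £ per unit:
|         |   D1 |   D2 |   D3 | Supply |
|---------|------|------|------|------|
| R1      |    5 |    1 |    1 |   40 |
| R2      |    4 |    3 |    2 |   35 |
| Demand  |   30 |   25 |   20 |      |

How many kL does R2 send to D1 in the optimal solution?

Solving gives:
  R1 to D2: 25 × £1 = £25
  R1 to D3: 15 × £1 = £15
  R2 to D1: 30 × £4 = £120
  R2 to D3: 5 × £2 = £10
Total cost = £170.
So R2→D1 carries 30 kL.

30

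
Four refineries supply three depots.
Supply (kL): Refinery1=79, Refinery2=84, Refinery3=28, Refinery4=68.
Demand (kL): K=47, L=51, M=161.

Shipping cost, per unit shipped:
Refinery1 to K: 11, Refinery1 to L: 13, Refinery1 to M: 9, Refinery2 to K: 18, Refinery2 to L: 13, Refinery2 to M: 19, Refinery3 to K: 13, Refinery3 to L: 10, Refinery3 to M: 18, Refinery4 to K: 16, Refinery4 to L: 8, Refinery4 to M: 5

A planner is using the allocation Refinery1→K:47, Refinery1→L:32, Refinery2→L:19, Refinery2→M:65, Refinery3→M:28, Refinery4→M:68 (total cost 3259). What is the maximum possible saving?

573

Current plan cost = 47·11 + 32·13 + 19·13 + 65·19 + 28·18 + 68·5 = 3259.
Optimal plan:
  Refinery1 to M: 79 × 9 = 711
  Refinery2 to K: 19 × 18 = 342
  Refinery2 to L: 51 × 13 = 663
  Refinery2 to M: 14 × 19 = 266
  Refinery3 to K: 28 × 13 = 364
  Refinery4 to M: 68 × 5 = 340
Optimal cost = 2686.
Saving = 3259 − 2686 = 573.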